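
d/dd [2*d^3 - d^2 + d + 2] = 6*d^2 - 2*d + 1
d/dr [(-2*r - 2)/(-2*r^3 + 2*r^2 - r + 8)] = 2*(2*r^3 - 2*r^2 + r - (r + 1)*(6*r^2 - 4*r + 1) - 8)/(2*r^3 - 2*r^2 + r - 8)^2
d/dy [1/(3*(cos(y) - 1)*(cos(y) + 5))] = 2*(cos(y) + 2)*sin(y)/(3*(cos(y) - 1)^2*(cos(y) + 5)^2)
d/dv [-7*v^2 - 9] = -14*v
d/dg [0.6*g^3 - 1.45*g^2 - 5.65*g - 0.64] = 1.8*g^2 - 2.9*g - 5.65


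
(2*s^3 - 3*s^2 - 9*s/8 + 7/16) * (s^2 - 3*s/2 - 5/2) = 2*s^5 - 6*s^4 - 13*s^3/8 + 77*s^2/8 + 69*s/32 - 35/32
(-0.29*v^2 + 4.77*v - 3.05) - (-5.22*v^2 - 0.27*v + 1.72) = 4.93*v^2 + 5.04*v - 4.77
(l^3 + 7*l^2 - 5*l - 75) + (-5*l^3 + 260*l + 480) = -4*l^3 + 7*l^2 + 255*l + 405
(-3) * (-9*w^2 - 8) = 27*w^2 + 24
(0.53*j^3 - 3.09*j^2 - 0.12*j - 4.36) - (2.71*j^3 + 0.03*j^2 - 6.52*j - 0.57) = -2.18*j^3 - 3.12*j^2 + 6.4*j - 3.79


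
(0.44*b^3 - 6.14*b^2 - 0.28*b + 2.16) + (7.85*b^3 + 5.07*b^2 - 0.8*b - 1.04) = 8.29*b^3 - 1.07*b^2 - 1.08*b + 1.12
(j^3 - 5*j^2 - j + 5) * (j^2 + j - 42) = j^5 - 4*j^4 - 48*j^3 + 214*j^2 + 47*j - 210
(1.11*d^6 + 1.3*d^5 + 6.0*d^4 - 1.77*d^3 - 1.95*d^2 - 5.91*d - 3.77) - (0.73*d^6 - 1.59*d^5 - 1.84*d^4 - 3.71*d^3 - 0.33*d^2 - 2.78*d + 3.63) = 0.38*d^6 + 2.89*d^5 + 7.84*d^4 + 1.94*d^3 - 1.62*d^2 - 3.13*d - 7.4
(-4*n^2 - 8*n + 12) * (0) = 0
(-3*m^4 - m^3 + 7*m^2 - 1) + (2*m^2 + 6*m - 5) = -3*m^4 - m^3 + 9*m^2 + 6*m - 6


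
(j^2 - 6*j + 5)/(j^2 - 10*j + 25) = (j - 1)/(j - 5)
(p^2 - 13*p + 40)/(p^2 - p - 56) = (p - 5)/(p + 7)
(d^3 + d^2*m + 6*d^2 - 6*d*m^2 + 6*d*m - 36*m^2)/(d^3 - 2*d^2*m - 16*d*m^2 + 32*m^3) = (d^2 + 3*d*m + 6*d + 18*m)/(d^2 - 16*m^2)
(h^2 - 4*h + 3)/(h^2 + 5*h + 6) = (h^2 - 4*h + 3)/(h^2 + 5*h + 6)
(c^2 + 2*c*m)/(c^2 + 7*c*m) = (c + 2*m)/(c + 7*m)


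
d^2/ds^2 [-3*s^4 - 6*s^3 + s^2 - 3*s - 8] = -36*s^2 - 36*s + 2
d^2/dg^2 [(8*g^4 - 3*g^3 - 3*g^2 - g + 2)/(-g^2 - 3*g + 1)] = 4*(-4*g^6 - 36*g^5 - 96*g^4 + 107*g^3 - 36*g^2 - 3*g - 7)/(g^6 + 9*g^5 + 24*g^4 + 9*g^3 - 24*g^2 + 9*g - 1)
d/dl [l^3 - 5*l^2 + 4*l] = 3*l^2 - 10*l + 4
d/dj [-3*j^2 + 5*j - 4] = 5 - 6*j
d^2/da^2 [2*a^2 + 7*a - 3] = 4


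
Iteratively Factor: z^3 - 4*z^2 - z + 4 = (z - 1)*(z^2 - 3*z - 4) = (z - 4)*(z - 1)*(z + 1)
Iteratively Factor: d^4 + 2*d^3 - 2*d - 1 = (d + 1)*(d^3 + d^2 - d - 1) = (d + 1)^2*(d^2 - 1) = (d + 1)^3*(d - 1)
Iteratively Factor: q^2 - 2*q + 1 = (q - 1)*(q - 1)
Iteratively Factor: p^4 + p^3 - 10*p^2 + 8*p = (p - 2)*(p^3 + 3*p^2 - 4*p) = (p - 2)*(p + 4)*(p^2 - p) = (p - 2)*(p - 1)*(p + 4)*(p)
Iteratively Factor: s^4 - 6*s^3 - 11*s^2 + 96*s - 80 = (s + 4)*(s^3 - 10*s^2 + 29*s - 20) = (s - 1)*(s + 4)*(s^2 - 9*s + 20) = (s - 4)*(s - 1)*(s + 4)*(s - 5)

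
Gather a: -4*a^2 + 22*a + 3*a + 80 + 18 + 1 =-4*a^2 + 25*a + 99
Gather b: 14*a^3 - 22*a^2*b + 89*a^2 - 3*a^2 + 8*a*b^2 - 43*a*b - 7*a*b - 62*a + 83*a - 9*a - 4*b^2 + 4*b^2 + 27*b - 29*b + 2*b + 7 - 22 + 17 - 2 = 14*a^3 + 86*a^2 + 8*a*b^2 + 12*a + b*(-22*a^2 - 50*a)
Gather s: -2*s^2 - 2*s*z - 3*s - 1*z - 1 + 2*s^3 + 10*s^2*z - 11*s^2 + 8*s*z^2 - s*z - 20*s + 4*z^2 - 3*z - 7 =2*s^3 + s^2*(10*z - 13) + s*(8*z^2 - 3*z - 23) + 4*z^2 - 4*z - 8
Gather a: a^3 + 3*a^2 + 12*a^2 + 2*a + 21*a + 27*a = a^3 + 15*a^2 + 50*a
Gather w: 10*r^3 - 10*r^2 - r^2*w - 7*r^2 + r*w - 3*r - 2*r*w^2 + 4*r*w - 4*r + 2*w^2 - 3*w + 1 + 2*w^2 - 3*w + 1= 10*r^3 - 17*r^2 - 7*r + w^2*(4 - 2*r) + w*(-r^2 + 5*r - 6) + 2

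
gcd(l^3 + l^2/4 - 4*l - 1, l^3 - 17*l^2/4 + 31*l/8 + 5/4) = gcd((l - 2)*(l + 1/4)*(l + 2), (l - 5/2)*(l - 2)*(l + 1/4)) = l^2 - 7*l/4 - 1/2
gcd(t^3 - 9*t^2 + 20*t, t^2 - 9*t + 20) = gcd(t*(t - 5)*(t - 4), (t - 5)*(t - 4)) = t^2 - 9*t + 20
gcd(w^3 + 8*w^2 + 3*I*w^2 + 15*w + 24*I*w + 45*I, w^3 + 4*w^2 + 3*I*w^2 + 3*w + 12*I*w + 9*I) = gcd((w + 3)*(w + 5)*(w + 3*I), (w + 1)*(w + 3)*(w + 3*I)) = w^2 + w*(3 + 3*I) + 9*I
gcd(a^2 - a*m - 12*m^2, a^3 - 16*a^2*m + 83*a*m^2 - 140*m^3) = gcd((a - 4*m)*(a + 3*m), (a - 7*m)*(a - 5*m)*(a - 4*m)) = a - 4*m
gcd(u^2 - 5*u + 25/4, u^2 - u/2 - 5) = u - 5/2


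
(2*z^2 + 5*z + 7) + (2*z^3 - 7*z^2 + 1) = 2*z^3 - 5*z^2 + 5*z + 8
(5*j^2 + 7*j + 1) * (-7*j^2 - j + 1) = -35*j^4 - 54*j^3 - 9*j^2 + 6*j + 1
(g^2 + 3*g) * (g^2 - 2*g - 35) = g^4 + g^3 - 41*g^2 - 105*g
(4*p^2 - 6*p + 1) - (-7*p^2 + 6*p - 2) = 11*p^2 - 12*p + 3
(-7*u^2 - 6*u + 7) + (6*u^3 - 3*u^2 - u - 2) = 6*u^3 - 10*u^2 - 7*u + 5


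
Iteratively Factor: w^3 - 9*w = (w - 3)*(w^2 + 3*w) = w*(w - 3)*(w + 3)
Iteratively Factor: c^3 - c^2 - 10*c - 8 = (c + 1)*(c^2 - 2*c - 8) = (c + 1)*(c + 2)*(c - 4)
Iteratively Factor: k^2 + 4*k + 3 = (k + 1)*(k + 3)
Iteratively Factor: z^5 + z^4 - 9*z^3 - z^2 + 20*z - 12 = (z - 1)*(z^4 + 2*z^3 - 7*z^2 - 8*z + 12) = (z - 2)*(z - 1)*(z^3 + 4*z^2 + z - 6) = (z - 2)*(z - 1)*(z + 2)*(z^2 + 2*z - 3) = (z - 2)*(z - 1)*(z + 2)*(z + 3)*(z - 1)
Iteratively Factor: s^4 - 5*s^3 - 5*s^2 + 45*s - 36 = (s - 4)*(s^3 - s^2 - 9*s + 9) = (s - 4)*(s + 3)*(s^2 - 4*s + 3) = (s - 4)*(s - 1)*(s + 3)*(s - 3)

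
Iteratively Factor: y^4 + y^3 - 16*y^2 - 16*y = (y)*(y^3 + y^2 - 16*y - 16) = y*(y + 1)*(y^2 - 16) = y*(y - 4)*(y + 1)*(y + 4)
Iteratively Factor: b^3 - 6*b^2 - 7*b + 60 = (b - 4)*(b^2 - 2*b - 15) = (b - 4)*(b + 3)*(b - 5)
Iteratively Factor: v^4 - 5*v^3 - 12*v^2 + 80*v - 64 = (v - 1)*(v^3 - 4*v^2 - 16*v + 64) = (v - 4)*(v - 1)*(v^2 - 16) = (v - 4)^2*(v - 1)*(v + 4)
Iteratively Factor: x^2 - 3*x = (x - 3)*(x)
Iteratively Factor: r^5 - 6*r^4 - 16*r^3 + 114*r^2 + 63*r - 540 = (r + 3)*(r^4 - 9*r^3 + 11*r^2 + 81*r - 180) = (r - 4)*(r + 3)*(r^3 - 5*r^2 - 9*r + 45) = (r - 4)*(r - 3)*(r + 3)*(r^2 - 2*r - 15) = (r - 4)*(r - 3)*(r + 3)^2*(r - 5)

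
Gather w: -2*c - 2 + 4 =2 - 2*c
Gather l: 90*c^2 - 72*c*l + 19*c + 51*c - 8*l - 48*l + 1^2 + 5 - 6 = 90*c^2 + 70*c + l*(-72*c - 56)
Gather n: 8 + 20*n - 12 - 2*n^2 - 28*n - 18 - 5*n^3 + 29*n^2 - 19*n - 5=-5*n^3 + 27*n^2 - 27*n - 27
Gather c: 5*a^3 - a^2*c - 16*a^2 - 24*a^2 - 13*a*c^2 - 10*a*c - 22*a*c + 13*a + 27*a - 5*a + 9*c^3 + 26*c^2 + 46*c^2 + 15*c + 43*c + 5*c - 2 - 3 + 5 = 5*a^3 - 40*a^2 + 35*a + 9*c^3 + c^2*(72 - 13*a) + c*(-a^2 - 32*a + 63)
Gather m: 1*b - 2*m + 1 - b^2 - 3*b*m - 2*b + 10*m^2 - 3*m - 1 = -b^2 - b + 10*m^2 + m*(-3*b - 5)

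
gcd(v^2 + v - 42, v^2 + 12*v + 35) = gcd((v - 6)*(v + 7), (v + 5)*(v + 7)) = v + 7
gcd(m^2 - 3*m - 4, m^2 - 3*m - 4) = m^2 - 3*m - 4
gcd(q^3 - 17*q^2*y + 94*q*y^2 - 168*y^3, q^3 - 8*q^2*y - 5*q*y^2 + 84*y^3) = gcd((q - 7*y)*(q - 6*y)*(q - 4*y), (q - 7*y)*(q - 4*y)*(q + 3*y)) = q^2 - 11*q*y + 28*y^2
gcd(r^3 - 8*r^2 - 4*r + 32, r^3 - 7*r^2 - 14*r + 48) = r^2 - 10*r + 16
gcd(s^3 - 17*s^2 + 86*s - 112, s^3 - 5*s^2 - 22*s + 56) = s^2 - 9*s + 14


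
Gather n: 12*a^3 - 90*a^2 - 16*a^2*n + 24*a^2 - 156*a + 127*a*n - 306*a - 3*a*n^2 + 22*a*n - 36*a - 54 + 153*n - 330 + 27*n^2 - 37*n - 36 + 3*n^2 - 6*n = 12*a^3 - 66*a^2 - 498*a + n^2*(30 - 3*a) + n*(-16*a^2 + 149*a + 110) - 420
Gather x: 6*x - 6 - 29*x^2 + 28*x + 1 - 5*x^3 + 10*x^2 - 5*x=-5*x^3 - 19*x^2 + 29*x - 5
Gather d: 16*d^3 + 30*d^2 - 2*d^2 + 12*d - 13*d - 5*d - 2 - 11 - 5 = 16*d^3 + 28*d^2 - 6*d - 18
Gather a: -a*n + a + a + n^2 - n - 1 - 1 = a*(2 - n) + n^2 - n - 2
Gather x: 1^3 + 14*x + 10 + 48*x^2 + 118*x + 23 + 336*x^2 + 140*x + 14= 384*x^2 + 272*x + 48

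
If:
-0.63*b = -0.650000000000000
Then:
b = 1.03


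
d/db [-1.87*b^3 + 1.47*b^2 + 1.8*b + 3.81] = -5.61*b^2 + 2.94*b + 1.8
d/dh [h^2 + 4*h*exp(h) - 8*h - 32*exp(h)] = 4*h*exp(h) + 2*h - 28*exp(h) - 8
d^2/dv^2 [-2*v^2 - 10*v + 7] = -4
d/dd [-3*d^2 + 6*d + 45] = 6 - 6*d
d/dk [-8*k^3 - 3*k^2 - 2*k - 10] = -24*k^2 - 6*k - 2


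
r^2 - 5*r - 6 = (r - 6)*(r + 1)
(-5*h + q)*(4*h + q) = -20*h^2 - h*q + q^2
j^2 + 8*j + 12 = (j + 2)*(j + 6)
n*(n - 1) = n^2 - n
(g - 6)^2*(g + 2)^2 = g^4 - 8*g^3 - 8*g^2 + 96*g + 144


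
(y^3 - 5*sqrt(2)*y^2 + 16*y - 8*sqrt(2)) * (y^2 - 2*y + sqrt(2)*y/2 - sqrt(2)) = y^5 - 9*sqrt(2)*y^4/2 - 2*y^4 + 11*y^3 + 9*sqrt(2)*y^3 - 22*y^2 - 8*y + 16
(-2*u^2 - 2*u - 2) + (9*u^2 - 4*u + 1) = 7*u^2 - 6*u - 1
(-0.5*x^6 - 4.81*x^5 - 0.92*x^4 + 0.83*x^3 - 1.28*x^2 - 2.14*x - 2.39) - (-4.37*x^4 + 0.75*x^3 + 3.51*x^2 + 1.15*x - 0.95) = -0.5*x^6 - 4.81*x^5 + 3.45*x^4 + 0.08*x^3 - 4.79*x^2 - 3.29*x - 1.44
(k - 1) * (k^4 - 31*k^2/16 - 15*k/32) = k^5 - k^4 - 31*k^3/16 + 47*k^2/32 + 15*k/32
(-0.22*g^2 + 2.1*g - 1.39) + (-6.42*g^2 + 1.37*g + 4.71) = -6.64*g^2 + 3.47*g + 3.32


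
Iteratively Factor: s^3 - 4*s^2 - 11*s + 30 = (s - 5)*(s^2 + s - 6) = (s - 5)*(s - 2)*(s + 3)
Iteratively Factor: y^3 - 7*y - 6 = (y + 1)*(y^2 - y - 6) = (y + 1)*(y + 2)*(y - 3)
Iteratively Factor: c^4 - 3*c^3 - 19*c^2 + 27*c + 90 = (c - 3)*(c^3 - 19*c - 30) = (c - 5)*(c - 3)*(c^2 + 5*c + 6) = (c - 5)*(c - 3)*(c + 3)*(c + 2)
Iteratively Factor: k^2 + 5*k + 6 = (k + 3)*(k + 2)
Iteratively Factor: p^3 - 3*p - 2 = (p - 2)*(p^2 + 2*p + 1) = (p - 2)*(p + 1)*(p + 1)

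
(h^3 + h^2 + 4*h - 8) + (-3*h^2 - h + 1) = h^3 - 2*h^2 + 3*h - 7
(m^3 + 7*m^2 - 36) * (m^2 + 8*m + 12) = m^5 + 15*m^4 + 68*m^3 + 48*m^2 - 288*m - 432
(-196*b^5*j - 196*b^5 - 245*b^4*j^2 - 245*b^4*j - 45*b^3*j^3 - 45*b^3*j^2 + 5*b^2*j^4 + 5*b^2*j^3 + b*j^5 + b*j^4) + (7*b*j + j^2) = -196*b^5*j - 196*b^5 - 245*b^4*j^2 - 245*b^4*j - 45*b^3*j^3 - 45*b^3*j^2 + 5*b^2*j^4 + 5*b^2*j^3 + b*j^5 + b*j^4 + 7*b*j + j^2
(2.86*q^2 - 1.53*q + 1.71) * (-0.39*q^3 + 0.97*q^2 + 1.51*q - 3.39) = -1.1154*q^5 + 3.3709*q^4 + 2.1676*q^3 - 10.347*q^2 + 7.7688*q - 5.7969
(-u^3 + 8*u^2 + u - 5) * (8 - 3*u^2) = 3*u^5 - 24*u^4 - 11*u^3 + 79*u^2 + 8*u - 40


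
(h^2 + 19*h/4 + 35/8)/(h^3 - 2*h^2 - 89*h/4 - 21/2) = (4*h + 5)/(2*(2*h^2 - 11*h - 6))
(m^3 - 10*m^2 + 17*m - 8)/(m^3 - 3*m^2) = (m^3 - 10*m^2 + 17*m - 8)/(m^2*(m - 3))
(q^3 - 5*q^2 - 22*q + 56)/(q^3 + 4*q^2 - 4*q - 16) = (q - 7)/(q + 2)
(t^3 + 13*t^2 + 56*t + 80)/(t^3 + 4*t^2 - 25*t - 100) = (t + 4)/(t - 5)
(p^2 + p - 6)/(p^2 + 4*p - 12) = (p + 3)/(p + 6)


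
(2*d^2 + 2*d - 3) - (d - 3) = 2*d^2 + d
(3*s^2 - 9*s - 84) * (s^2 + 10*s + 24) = 3*s^4 + 21*s^3 - 102*s^2 - 1056*s - 2016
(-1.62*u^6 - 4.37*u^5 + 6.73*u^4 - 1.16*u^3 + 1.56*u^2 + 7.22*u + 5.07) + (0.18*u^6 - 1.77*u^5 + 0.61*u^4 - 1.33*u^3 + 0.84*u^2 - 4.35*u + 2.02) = -1.44*u^6 - 6.14*u^5 + 7.34*u^4 - 2.49*u^3 + 2.4*u^2 + 2.87*u + 7.09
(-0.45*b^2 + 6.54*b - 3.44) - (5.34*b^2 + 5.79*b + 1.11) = -5.79*b^2 + 0.75*b - 4.55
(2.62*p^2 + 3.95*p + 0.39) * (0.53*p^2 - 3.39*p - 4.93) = 1.3886*p^4 - 6.7883*p^3 - 26.1004*p^2 - 20.7956*p - 1.9227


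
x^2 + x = x*(x + 1)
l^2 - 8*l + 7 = (l - 7)*(l - 1)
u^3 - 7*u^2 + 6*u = u*(u - 6)*(u - 1)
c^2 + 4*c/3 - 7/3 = (c - 1)*(c + 7/3)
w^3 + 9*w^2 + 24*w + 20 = (w + 2)^2*(w + 5)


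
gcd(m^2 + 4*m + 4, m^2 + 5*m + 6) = m + 2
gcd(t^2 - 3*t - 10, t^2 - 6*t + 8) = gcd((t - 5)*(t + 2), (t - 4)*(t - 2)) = 1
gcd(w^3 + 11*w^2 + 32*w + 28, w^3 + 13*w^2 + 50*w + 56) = w^2 + 9*w + 14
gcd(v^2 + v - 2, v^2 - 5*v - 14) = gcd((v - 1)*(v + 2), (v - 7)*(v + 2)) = v + 2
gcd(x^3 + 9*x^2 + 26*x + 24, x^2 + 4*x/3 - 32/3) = x + 4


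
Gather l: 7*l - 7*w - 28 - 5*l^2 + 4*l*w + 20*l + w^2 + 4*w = -5*l^2 + l*(4*w + 27) + w^2 - 3*w - 28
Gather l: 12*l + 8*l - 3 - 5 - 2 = 20*l - 10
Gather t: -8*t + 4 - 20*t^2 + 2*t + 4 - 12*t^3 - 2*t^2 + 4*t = -12*t^3 - 22*t^2 - 2*t + 8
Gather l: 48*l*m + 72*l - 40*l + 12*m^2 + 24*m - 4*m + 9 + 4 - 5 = l*(48*m + 32) + 12*m^2 + 20*m + 8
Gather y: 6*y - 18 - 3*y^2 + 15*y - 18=-3*y^2 + 21*y - 36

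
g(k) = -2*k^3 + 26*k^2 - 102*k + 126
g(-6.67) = 2556.53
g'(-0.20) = -112.64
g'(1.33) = -43.45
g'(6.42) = -15.46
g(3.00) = 0.00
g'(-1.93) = -224.71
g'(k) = -6*k^2 + 52*k - 102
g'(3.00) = 0.00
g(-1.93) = 434.09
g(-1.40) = 325.25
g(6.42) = 13.57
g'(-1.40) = -186.56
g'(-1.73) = -209.92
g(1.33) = 31.63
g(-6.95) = 2762.17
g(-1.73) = 390.63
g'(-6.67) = -715.77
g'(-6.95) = -753.22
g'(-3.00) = -312.00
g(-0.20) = 147.46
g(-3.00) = 720.00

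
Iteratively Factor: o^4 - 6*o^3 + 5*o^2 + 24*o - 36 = (o - 3)*(o^3 - 3*o^2 - 4*o + 12) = (o - 3)*(o - 2)*(o^2 - o - 6) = (o - 3)^2*(o - 2)*(o + 2)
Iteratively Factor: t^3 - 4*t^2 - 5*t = (t + 1)*(t^2 - 5*t) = t*(t + 1)*(t - 5)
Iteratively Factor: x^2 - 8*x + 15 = (x - 5)*(x - 3)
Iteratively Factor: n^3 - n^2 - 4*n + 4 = (n + 2)*(n^2 - 3*n + 2) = (n - 2)*(n + 2)*(n - 1)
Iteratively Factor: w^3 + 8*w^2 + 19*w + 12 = (w + 1)*(w^2 + 7*w + 12) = (w + 1)*(w + 4)*(w + 3)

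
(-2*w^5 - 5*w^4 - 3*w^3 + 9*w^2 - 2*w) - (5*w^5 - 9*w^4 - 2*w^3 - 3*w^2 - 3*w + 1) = -7*w^5 + 4*w^4 - w^3 + 12*w^2 + w - 1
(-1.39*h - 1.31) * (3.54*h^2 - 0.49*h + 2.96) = -4.9206*h^3 - 3.9563*h^2 - 3.4725*h - 3.8776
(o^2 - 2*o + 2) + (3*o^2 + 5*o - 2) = 4*o^2 + 3*o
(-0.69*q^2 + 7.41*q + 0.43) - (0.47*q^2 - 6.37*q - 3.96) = -1.16*q^2 + 13.78*q + 4.39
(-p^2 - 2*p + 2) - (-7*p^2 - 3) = 6*p^2 - 2*p + 5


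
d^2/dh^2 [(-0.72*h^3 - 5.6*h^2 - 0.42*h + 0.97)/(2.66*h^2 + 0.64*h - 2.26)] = (7.105427357601e-15*h^5 - 5.6843418860808e-14*h^4 + 3.876848*h^3 - 154.56132*h^2 - 27.306096*h - 45.962968)/(18.821096*h^6 + 13.585152*h^5 - 44.70396*h^4 - 22.8224*h^3 + 37.98156*h^2 + 9.806592*h - 11.543176)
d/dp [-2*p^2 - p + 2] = -4*p - 1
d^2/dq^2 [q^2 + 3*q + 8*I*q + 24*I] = 2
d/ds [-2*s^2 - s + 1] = -4*s - 1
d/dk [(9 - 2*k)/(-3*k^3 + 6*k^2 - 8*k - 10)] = (-12*k^3 + 93*k^2 - 108*k + 92)/(9*k^6 - 36*k^5 + 84*k^4 - 36*k^3 - 56*k^2 + 160*k + 100)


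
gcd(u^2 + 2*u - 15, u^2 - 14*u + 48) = 1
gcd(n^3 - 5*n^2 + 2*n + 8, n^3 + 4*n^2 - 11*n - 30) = 1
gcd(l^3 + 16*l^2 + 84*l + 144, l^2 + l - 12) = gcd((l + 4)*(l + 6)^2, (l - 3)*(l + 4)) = l + 4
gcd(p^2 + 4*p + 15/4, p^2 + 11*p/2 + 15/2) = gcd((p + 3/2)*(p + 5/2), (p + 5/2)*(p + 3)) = p + 5/2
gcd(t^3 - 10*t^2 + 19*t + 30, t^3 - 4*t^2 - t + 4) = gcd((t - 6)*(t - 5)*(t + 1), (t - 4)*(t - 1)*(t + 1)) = t + 1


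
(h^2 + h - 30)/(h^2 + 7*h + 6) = (h - 5)/(h + 1)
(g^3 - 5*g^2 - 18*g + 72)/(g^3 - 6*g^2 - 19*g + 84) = (g - 6)/(g - 7)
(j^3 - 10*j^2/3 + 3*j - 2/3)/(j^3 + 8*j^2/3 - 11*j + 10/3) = (j - 1)/(j + 5)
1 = 1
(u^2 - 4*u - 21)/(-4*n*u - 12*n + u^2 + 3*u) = (u - 7)/(-4*n + u)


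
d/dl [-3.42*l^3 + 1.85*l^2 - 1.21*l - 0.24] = -10.26*l^2 + 3.7*l - 1.21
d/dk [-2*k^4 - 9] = -8*k^3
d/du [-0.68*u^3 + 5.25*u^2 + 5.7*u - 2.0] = -2.04*u^2 + 10.5*u + 5.7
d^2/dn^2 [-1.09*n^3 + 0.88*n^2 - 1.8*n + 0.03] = 1.76 - 6.54*n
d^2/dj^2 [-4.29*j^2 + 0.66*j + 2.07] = -8.58000000000000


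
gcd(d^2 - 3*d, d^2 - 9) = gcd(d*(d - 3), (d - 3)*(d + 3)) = d - 3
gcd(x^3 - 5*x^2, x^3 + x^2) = x^2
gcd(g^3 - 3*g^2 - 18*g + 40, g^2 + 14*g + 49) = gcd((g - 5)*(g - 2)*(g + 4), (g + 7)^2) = 1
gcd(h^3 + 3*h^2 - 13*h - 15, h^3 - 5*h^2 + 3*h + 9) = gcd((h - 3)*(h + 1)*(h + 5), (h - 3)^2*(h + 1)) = h^2 - 2*h - 3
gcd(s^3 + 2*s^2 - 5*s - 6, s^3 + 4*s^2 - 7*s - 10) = s^2 - s - 2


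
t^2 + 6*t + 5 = (t + 1)*(t + 5)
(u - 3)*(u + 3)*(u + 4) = u^3 + 4*u^2 - 9*u - 36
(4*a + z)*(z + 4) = 4*a*z + 16*a + z^2 + 4*z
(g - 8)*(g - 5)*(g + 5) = g^3 - 8*g^2 - 25*g + 200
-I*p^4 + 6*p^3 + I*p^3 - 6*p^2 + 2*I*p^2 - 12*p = p*(p - 2)*(p + 6*I)*(-I*p - I)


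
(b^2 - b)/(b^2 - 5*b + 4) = b/(b - 4)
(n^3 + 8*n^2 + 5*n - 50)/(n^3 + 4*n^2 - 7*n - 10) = (n + 5)/(n + 1)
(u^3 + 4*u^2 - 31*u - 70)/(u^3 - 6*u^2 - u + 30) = (u + 7)/(u - 3)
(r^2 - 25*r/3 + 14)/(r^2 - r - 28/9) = 3*(r - 6)/(3*r + 4)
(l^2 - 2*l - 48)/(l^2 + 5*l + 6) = (l^2 - 2*l - 48)/(l^2 + 5*l + 6)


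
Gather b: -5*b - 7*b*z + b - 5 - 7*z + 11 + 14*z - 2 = b*(-7*z - 4) + 7*z + 4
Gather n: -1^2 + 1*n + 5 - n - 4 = 0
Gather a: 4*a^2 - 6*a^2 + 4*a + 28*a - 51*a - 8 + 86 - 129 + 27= -2*a^2 - 19*a - 24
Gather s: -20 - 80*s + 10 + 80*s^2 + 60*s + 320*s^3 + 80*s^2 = 320*s^3 + 160*s^2 - 20*s - 10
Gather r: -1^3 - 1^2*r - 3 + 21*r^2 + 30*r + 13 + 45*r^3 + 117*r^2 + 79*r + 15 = 45*r^3 + 138*r^2 + 108*r + 24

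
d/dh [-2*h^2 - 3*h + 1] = -4*h - 3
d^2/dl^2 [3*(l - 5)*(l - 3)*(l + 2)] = 18*l - 36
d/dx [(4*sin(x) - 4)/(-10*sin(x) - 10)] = -4*cos(x)/(5*(sin(x) + 1)^2)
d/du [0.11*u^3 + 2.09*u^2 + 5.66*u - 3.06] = 0.33*u^2 + 4.18*u + 5.66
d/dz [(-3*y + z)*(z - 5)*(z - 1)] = -6*y*z + 18*y + 3*z^2 - 12*z + 5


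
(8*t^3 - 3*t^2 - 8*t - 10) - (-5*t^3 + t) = 13*t^3 - 3*t^2 - 9*t - 10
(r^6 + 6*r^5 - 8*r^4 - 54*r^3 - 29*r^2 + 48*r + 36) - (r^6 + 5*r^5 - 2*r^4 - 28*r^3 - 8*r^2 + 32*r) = r^5 - 6*r^4 - 26*r^3 - 21*r^2 + 16*r + 36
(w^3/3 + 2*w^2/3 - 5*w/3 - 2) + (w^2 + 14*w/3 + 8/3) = w^3/3 + 5*w^2/3 + 3*w + 2/3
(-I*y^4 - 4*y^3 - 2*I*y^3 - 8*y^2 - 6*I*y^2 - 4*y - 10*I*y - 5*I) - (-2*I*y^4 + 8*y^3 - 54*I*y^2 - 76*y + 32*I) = I*y^4 - 12*y^3 - 2*I*y^3 - 8*y^2 + 48*I*y^2 + 72*y - 10*I*y - 37*I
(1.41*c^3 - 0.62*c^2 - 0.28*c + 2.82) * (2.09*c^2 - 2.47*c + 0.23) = 2.9469*c^5 - 4.7785*c^4 + 1.2705*c^3 + 6.4428*c^2 - 7.0298*c + 0.6486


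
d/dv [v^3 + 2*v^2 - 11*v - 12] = 3*v^2 + 4*v - 11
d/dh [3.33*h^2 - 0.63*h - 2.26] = 6.66*h - 0.63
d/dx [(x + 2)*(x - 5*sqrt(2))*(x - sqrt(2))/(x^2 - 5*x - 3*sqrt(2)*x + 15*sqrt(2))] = (x^4 - 10*x^3 - 6*sqrt(2)*x^3 + 16*x^2 + 81*sqrt(2)*x^2 - 400*x + 60*sqrt(2)*x - 260 + 210*sqrt(2))/(x^4 - 10*x^3 - 6*sqrt(2)*x^3 + 43*x^2 + 60*sqrt(2)*x^2 - 150*sqrt(2)*x - 180*x + 450)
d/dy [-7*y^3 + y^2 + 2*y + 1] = -21*y^2 + 2*y + 2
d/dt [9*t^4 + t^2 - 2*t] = 36*t^3 + 2*t - 2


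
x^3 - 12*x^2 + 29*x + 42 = (x - 7)*(x - 6)*(x + 1)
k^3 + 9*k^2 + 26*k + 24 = (k + 2)*(k + 3)*(k + 4)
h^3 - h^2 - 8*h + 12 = (h - 2)^2*(h + 3)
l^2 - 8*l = l*(l - 8)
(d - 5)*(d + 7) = d^2 + 2*d - 35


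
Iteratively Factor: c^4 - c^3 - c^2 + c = (c + 1)*(c^3 - 2*c^2 + c) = c*(c + 1)*(c^2 - 2*c + 1) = c*(c - 1)*(c + 1)*(c - 1)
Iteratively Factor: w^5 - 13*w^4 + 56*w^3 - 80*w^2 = (w - 4)*(w^4 - 9*w^3 + 20*w^2) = w*(w - 4)*(w^3 - 9*w^2 + 20*w) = w*(w - 5)*(w - 4)*(w^2 - 4*w) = w*(w - 5)*(w - 4)^2*(w)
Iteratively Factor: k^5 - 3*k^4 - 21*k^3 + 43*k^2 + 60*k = (k + 1)*(k^4 - 4*k^3 - 17*k^2 + 60*k) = (k + 1)*(k + 4)*(k^3 - 8*k^2 + 15*k) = (k - 3)*(k + 1)*(k + 4)*(k^2 - 5*k) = k*(k - 3)*(k + 1)*(k + 4)*(k - 5)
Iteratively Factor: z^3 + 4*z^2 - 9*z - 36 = (z + 4)*(z^2 - 9) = (z - 3)*(z + 4)*(z + 3)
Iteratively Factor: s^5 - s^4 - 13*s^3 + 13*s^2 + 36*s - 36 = (s - 2)*(s^4 + s^3 - 11*s^2 - 9*s + 18) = (s - 2)*(s + 2)*(s^3 - s^2 - 9*s + 9) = (s - 2)*(s - 1)*(s + 2)*(s^2 - 9) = (s - 2)*(s - 1)*(s + 2)*(s + 3)*(s - 3)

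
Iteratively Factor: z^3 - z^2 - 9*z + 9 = (z - 1)*(z^2 - 9) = (z - 1)*(z + 3)*(z - 3)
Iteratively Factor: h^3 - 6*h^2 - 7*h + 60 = (h - 5)*(h^2 - h - 12) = (h - 5)*(h - 4)*(h + 3)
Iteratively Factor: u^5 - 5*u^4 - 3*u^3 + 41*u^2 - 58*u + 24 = (u - 4)*(u^4 - u^3 - 7*u^2 + 13*u - 6) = (u - 4)*(u - 1)*(u^3 - 7*u + 6) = (u - 4)*(u - 1)*(u + 3)*(u^2 - 3*u + 2) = (u - 4)*(u - 2)*(u - 1)*(u + 3)*(u - 1)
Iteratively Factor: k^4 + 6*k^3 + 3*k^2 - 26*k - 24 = (k - 2)*(k^3 + 8*k^2 + 19*k + 12) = (k - 2)*(k + 3)*(k^2 + 5*k + 4) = (k - 2)*(k + 1)*(k + 3)*(k + 4)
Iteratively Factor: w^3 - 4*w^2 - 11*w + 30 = (w - 2)*(w^2 - 2*w - 15) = (w - 5)*(w - 2)*(w + 3)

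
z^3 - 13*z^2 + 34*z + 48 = (z - 8)*(z - 6)*(z + 1)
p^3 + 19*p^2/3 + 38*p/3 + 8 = (p + 4/3)*(p + 2)*(p + 3)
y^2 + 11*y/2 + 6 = (y + 3/2)*(y + 4)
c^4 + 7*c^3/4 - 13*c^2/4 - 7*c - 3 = (c - 2)*(c + 3/4)*(c + 1)*(c + 2)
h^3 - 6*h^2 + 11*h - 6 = (h - 3)*(h - 2)*(h - 1)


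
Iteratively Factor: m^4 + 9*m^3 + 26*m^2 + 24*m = (m + 2)*(m^3 + 7*m^2 + 12*m) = (m + 2)*(m + 4)*(m^2 + 3*m) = (m + 2)*(m + 3)*(m + 4)*(m)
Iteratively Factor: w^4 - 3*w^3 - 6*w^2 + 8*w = (w + 2)*(w^3 - 5*w^2 + 4*w) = (w - 4)*(w + 2)*(w^2 - w) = w*(w - 4)*(w + 2)*(w - 1)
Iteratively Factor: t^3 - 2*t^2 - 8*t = (t - 4)*(t^2 + 2*t) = (t - 4)*(t + 2)*(t)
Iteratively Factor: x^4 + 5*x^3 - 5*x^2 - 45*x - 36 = (x + 4)*(x^3 + x^2 - 9*x - 9) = (x - 3)*(x + 4)*(x^2 + 4*x + 3) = (x - 3)*(x + 3)*(x + 4)*(x + 1)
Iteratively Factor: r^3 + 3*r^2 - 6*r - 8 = (r + 4)*(r^2 - r - 2) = (r + 1)*(r + 4)*(r - 2)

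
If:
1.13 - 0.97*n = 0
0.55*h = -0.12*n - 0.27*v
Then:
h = -0.490909090909091*v - 0.254170571696345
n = 1.16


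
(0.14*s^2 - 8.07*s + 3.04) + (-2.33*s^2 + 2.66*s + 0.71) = -2.19*s^2 - 5.41*s + 3.75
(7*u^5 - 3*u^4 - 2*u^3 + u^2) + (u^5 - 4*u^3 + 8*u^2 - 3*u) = 8*u^5 - 3*u^4 - 6*u^3 + 9*u^2 - 3*u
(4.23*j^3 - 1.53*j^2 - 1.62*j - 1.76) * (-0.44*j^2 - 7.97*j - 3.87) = -1.8612*j^5 - 33.0399*j^4 - 3.4632*j^3 + 19.6069*j^2 + 20.2966*j + 6.8112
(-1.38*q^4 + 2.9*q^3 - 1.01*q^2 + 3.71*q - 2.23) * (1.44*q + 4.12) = -1.9872*q^5 - 1.5096*q^4 + 10.4936*q^3 + 1.1812*q^2 + 12.074*q - 9.1876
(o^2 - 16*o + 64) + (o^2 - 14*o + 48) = 2*o^2 - 30*o + 112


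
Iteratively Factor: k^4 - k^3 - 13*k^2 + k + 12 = (k - 1)*(k^3 - 13*k - 12) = (k - 4)*(k - 1)*(k^2 + 4*k + 3) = (k - 4)*(k - 1)*(k + 1)*(k + 3)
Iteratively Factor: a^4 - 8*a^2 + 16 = (a - 2)*(a^3 + 2*a^2 - 4*a - 8) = (a - 2)*(a + 2)*(a^2 - 4) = (a - 2)^2*(a + 2)*(a + 2)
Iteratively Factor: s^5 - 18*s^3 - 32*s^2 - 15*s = (s + 1)*(s^4 - s^3 - 17*s^2 - 15*s) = (s + 1)*(s + 3)*(s^3 - 4*s^2 - 5*s) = s*(s + 1)*(s + 3)*(s^2 - 4*s - 5) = s*(s - 5)*(s + 1)*(s + 3)*(s + 1)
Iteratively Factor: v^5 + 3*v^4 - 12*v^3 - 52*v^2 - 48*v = (v)*(v^4 + 3*v^3 - 12*v^2 - 52*v - 48) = v*(v + 2)*(v^3 + v^2 - 14*v - 24) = v*(v - 4)*(v + 2)*(v^2 + 5*v + 6) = v*(v - 4)*(v + 2)*(v + 3)*(v + 2)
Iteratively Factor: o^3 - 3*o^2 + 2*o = (o)*(o^2 - 3*o + 2) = o*(o - 1)*(o - 2)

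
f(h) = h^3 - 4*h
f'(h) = 3*h^2 - 4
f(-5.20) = -119.81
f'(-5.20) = 77.12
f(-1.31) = 2.99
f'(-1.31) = 1.15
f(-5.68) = -160.53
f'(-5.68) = 92.79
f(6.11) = 203.66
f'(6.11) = 108.00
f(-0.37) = 1.43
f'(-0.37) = -3.59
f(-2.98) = -14.54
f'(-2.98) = 22.64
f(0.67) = -2.38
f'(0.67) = -2.65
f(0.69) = -2.43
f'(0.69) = -2.57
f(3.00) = 15.00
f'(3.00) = 23.00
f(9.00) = 693.00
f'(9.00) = 239.00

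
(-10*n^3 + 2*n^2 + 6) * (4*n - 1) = -40*n^4 + 18*n^3 - 2*n^2 + 24*n - 6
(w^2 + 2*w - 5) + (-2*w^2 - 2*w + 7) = 2 - w^2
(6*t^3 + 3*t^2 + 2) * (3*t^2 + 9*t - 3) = 18*t^5 + 63*t^4 + 9*t^3 - 3*t^2 + 18*t - 6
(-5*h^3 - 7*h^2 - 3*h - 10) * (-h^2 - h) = 5*h^5 + 12*h^4 + 10*h^3 + 13*h^2 + 10*h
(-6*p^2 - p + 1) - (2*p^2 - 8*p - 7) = -8*p^2 + 7*p + 8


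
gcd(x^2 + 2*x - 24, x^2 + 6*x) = x + 6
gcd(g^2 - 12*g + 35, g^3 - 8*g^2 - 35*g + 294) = g - 7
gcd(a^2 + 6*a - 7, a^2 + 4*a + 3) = 1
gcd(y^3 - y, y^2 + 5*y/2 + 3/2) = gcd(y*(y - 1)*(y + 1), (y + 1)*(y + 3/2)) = y + 1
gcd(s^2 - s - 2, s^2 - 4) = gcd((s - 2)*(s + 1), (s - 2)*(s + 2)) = s - 2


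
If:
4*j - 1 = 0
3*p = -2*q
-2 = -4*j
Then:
No Solution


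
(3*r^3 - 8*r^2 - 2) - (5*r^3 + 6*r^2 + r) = -2*r^3 - 14*r^2 - r - 2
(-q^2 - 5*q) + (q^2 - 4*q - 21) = -9*q - 21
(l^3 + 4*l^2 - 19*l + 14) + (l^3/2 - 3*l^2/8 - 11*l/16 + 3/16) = 3*l^3/2 + 29*l^2/8 - 315*l/16 + 227/16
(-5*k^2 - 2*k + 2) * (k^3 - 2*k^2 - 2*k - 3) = -5*k^5 + 8*k^4 + 16*k^3 + 15*k^2 + 2*k - 6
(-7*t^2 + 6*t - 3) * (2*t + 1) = -14*t^3 + 5*t^2 - 3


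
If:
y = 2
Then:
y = 2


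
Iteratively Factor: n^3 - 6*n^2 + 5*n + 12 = (n - 4)*(n^2 - 2*n - 3) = (n - 4)*(n - 3)*(n + 1)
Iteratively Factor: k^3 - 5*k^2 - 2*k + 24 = (k + 2)*(k^2 - 7*k + 12) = (k - 4)*(k + 2)*(k - 3)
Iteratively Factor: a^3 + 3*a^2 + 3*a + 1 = (a + 1)*(a^2 + 2*a + 1) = (a + 1)^2*(a + 1)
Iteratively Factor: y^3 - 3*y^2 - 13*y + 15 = (y - 5)*(y^2 + 2*y - 3) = (y - 5)*(y - 1)*(y + 3)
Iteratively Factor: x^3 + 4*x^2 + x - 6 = (x - 1)*(x^2 + 5*x + 6) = (x - 1)*(x + 2)*(x + 3)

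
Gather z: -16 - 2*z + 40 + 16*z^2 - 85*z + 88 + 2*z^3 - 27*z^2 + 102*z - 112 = 2*z^3 - 11*z^2 + 15*z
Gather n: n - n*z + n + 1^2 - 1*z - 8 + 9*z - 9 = n*(2 - z) + 8*z - 16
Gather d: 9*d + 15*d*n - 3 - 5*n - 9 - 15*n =d*(15*n + 9) - 20*n - 12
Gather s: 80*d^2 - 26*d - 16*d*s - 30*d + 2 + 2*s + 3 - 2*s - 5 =80*d^2 - 16*d*s - 56*d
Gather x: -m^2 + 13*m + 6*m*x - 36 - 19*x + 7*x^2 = -m^2 + 13*m + 7*x^2 + x*(6*m - 19) - 36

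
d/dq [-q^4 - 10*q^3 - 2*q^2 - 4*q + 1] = -4*q^3 - 30*q^2 - 4*q - 4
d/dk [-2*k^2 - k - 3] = -4*k - 1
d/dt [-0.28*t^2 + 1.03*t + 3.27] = 1.03 - 0.56*t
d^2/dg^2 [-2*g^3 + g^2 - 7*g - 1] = 2 - 12*g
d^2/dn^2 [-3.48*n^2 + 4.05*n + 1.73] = -6.96000000000000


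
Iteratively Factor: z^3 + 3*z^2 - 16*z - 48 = (z + 3)*(z^2 - 16) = (z + 3)*(z + 4)*(z - 4)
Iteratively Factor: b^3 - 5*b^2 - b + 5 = (b + 1)*(b^2 - 6*b + 5) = (b - 5)*(b + 1)*(b - 1)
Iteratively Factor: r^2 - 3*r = (r)*(r - 3)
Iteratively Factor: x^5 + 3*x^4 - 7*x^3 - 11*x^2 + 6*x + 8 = (x - 2)*(x^4 + 5*x^3 + 3*x^2 - 5*x - 4) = (x - 2)*(x + 1)*(x^3 + 4*x^2 - x - 4) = (x - 2)*(x + 1)^2*(x^2 + 3*x - 4) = (x - 2)*(x + 1)^2*(x + 4)*(x - 1)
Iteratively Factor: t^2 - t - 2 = (t - 2)*(t + 1)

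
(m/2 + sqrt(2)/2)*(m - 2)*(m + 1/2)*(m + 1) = m^4/2 - m^3/4 + sqrt(2)*m^3/2 - 5*m^2/4 - sqrt(2)*m^2/4 - 5*sqrt(2)*m/4 - m/2 - sqrt(2)/2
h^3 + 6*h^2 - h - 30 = (h - 2)*(h + 3)*(h + 5)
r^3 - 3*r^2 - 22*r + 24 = (r - 6)*(r - 1)*(r + 4)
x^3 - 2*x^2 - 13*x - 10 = (x - 5)*(x + 1)*(x + 2)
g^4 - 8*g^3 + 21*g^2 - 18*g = g*(g - 3)^2*(g - 2)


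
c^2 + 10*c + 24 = (c + 4)*(c + 6)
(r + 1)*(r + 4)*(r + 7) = r^3 + 12*r^2 + 39*r + 28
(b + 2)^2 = b^2 + 4*b + 4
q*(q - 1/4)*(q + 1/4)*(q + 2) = q^4 + 2*q^3 - q^2/16 - q/8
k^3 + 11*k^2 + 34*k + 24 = (k + 1)*(k + 4)*(k + 6)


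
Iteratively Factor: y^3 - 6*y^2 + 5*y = (y - 5)*(y^2 - y) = y*(y - 5)*(y - 1)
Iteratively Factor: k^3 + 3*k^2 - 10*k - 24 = (k - 3)*(k^2 + 6*k + 8) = (k - 3)*(k + 4)*(k + 2)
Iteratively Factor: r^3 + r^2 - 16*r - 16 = (r + 4)*(r^2 - 3*r - 4) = (r - 4)*(r + 4)*(r + 1)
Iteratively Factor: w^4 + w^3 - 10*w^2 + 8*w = (w + 4)*(w^3 - 3*w^2 + 2*w) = (w - 1)*(w + 4)*(w^2 - 2*w) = (w - 2)*(w - 1)*(w + 4)*(w)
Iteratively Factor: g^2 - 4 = (g - 2)*(g + 2)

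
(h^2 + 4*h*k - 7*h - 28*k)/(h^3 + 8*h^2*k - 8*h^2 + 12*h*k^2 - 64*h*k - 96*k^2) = (h^2 + 4*h*k - 7*h - 28*k)/(h^3 + 8*h^2*k - 8*h^2 + 12*h*k^2 - 64*h*k - 96*k^2)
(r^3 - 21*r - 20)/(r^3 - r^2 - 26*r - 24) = (r - 5)/(r - 6)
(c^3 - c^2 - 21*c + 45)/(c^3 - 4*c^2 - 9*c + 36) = (c^2 + 2*c - 15)/(c^2 - c - 12)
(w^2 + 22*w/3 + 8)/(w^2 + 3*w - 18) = (w + 4/3)/(w - 3)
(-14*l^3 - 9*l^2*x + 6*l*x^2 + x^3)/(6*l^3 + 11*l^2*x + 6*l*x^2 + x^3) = (-14*l^2 + 5*l*x + x^2)/(6*l^2 + 5*l*x + x^2)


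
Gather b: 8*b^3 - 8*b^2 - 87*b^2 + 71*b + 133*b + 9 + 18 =8*b^3 - 95*b^2 + 204*b + 27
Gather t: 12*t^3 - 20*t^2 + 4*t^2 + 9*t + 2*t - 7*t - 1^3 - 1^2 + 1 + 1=12*t^3 - 16*t^2 + 4*t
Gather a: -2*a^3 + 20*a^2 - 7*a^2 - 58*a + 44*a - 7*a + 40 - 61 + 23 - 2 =-2*a^3 + 13*a^2 - 21*a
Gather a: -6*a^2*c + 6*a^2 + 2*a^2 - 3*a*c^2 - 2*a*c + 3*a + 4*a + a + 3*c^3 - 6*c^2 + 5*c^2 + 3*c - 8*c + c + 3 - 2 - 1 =a^2*(8 - 6*c) + a*(-3*c^2 - 2*c + 8) + 3*c^3 - c^2 - 4*c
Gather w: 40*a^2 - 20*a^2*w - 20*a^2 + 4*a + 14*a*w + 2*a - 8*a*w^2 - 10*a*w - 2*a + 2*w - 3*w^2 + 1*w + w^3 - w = 20*a^2 + 4*a + w^3 + w^2*(-8*a - 3) + w*(-20*a^2 + 4*a + 2)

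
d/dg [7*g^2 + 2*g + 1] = 14*g + 2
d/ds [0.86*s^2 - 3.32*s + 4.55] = 1.72*s - 3.32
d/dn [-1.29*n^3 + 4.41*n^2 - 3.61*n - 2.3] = -3.87*n^2 + 8.82*n - 3.61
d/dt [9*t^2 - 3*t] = 18*t - 3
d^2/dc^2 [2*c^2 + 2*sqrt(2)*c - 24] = 4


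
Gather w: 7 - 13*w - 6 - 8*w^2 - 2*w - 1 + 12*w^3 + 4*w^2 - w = 12*w^3 - 4*w^2 - 16*w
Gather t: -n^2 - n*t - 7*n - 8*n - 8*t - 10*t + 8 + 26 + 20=-n^2 - 15*n + t*(-n - 18) + 54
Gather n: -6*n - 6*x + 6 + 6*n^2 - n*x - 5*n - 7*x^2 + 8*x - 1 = 6*n^2 + n*(-x - 11) - 7*x^2 + 2*x + 5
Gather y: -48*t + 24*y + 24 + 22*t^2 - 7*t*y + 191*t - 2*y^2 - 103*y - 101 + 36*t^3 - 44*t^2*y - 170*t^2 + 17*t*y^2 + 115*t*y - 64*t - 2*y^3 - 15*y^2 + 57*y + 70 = 36*t^3 - 148*t^2 + 79*t - 2*y^3 + y^2*(17*t - 17) + y*(-44*t^2 + 108*t - 22) - 7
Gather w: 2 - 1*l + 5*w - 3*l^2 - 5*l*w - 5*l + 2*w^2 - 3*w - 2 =-3*l^2 - 6*l + 2*w^2 + w*(2 - 5*l)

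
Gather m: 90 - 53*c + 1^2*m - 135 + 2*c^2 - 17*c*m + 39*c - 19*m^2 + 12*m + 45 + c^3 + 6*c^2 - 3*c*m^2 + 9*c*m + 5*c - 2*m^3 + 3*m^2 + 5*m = c^3 + 8*c^2 - 9*c - 2*m^3 + m^2*(-3*c - 16) + m*(18 - 8*c)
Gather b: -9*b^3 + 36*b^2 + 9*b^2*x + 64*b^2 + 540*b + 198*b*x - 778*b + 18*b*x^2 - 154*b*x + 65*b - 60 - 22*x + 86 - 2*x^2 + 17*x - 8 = -9*b^3 + b^2*(9*x + 100) + b*(18*x^2 + 44*x - 173) - 2*x^2 - 5*x + 18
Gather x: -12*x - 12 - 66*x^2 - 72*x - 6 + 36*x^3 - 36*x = 36*x^3 - 66*x^2 - 120*x - 18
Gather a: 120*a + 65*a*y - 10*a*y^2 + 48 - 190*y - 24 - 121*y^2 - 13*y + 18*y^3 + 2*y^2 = a*(-10*y^2 + 65*y + 120) + 18*y^3 - 119*y^2 - 203*y + 24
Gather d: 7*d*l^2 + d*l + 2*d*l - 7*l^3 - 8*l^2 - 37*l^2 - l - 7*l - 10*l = d*(7*l^2 + 3*l) - 7*l^3 - 45*l^2 - 18*l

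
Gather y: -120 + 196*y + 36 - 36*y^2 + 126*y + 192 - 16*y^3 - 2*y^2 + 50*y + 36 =-16*y^3 - 38*y^2 + 372*y + 144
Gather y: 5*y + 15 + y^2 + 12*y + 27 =y^2 + 17*y + 42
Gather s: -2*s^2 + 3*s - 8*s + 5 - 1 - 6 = -2*s^2 - 5*s - 2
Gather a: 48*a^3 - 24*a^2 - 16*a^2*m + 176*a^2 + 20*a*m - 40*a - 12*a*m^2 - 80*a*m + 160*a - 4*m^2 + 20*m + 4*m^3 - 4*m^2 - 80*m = 48*a^3 + a^2*(152 - 16*m) + a*(-12*m^2 - 60*m + 120) + 4*m^3 - 8*m^2 - 60*m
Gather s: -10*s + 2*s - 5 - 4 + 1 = -8*s - 8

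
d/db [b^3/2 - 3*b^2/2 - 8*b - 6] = 3*b^2/2 - 3*b - 8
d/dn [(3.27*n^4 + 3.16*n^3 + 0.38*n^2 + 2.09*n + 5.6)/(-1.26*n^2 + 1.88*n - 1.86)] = (-8.2404*n^5 + 14.4612*n^4 - 12.4472*n^3 - 14.285*n^2 + 12.6984*n - 14.4154)/(1.5876*n^4 - 4.7376*n^3 + 8.2216*n^2 - 6.9936*n + 3.4596)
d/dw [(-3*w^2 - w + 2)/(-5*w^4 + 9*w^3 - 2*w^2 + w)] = (-30*w^5 + 12*w^4 + 58*w^3 - 59*w^2 + 8*w - 2)/(w^2*(25*w^6 - 90*w^5 + 101*w^4 - 46*w^3 + 22*w^2 - 4*w + 1))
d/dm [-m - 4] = -1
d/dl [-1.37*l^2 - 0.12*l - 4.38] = -2.74*l - 0.12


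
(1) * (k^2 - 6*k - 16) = k^2 - 6*k - 16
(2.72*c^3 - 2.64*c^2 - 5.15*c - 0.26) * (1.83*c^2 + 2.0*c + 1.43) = 4.9776*c^5 + 0.6088*c^4 - 10.8149*c^3 - 14.551*c^2 - 7.8845*c - 0.3718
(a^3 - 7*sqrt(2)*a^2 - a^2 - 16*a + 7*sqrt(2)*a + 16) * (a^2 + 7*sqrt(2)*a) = a^5 - a^4 - 114*a^3 - 112*sqrt(2)*a^2 + 114*a^2 + 112*sqrt(2)*a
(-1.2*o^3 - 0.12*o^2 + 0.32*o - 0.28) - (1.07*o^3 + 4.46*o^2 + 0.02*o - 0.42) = -2.27*o^3 - 4.58*o^2 + 0.3*o + 0.14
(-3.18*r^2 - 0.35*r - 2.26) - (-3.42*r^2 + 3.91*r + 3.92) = 0.24*r^2 - 4.26*r - 6.18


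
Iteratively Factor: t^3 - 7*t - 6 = (t - 3)*(t^2 + 3*t + 2) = (t - 3)*(t + 1)*(t + 2)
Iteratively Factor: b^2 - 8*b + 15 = (b - 3)*(b - 5)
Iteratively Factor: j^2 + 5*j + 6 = (j + 2)*(j + 3)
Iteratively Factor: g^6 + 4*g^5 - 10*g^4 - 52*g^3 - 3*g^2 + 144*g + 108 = (g + 1)*(g^5 + 3*g^4 - 13*g^3 - 39*g^2 + 36*g + 108) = (g + 1)*(g + 2)*(g^4 + g^3 - 15*g^2 - 9*g + 54) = (g + 1)*(g + 2)*(g + 3)*(g^3 - 2*g^2 - 9*g + 18) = (g - 2)*(g + 1)*(g + 2)*(g + 3)*(g^2 - 9) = (g - 2)*(g + 1)*(g + 2)*(g + 3)^2*(g - 3)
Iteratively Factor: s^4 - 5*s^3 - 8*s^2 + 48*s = (s + 3)*(s^3 - 8*s^2 + 16*s) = (s - 4)*(s + 3)*(s^2 - 4*s) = (s - 4)^2*(s + 3)*(s)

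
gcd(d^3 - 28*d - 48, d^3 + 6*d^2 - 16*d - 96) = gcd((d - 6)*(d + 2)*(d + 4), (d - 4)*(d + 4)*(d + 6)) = d + 4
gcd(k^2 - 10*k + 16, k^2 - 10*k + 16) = k^2 - 10*k + 16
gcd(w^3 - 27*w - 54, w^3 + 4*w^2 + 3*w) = w + 3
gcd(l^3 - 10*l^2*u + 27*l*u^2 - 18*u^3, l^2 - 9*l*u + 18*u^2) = l^2 - 9*l*u + 18*u^2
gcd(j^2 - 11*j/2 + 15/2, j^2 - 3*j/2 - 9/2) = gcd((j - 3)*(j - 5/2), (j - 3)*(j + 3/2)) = j - 3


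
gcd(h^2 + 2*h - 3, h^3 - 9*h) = h + 3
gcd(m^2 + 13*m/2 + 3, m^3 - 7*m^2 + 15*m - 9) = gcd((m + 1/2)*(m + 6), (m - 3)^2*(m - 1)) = 1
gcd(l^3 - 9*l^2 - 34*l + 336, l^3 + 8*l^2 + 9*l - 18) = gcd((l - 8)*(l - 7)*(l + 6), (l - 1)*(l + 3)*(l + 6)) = l + 6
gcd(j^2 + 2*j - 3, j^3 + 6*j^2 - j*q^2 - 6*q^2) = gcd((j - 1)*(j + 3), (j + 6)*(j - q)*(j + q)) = 1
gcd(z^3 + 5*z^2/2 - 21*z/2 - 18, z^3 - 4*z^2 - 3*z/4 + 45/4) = z^2 - 3*z/2 - 9/2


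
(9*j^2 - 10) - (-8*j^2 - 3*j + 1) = 17*j^2 + 3*j - 11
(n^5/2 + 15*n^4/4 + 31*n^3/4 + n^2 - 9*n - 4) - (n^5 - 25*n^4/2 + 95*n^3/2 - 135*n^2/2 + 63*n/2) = -n^5/2 + 65*n^4/4 - 159*n^3/4 + 137*n^2/2 - 81*n/2 - 4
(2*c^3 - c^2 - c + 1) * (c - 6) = 2*c^4 - 13*c^3 + 5*c^2 + 7*c - 6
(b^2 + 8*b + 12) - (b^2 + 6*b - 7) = 2*b + 19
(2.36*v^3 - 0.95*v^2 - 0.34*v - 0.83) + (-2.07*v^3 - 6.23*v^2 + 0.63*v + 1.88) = 0.29*v^3 - 7.18*v^2 + 0.29*v + 1.05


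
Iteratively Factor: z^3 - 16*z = (z)*(z^2 - 16) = z*(z + 4)*(z - 4)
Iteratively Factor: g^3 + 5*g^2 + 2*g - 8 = (g + 2)*(g^2 + 3*g - 4) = (g + 2)*(g + 4)*(g - 1)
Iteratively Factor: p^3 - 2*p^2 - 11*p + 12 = (p + 3)*(p^2 - 5*p + 4) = (p - 1)*(p + 3)*(p - 4)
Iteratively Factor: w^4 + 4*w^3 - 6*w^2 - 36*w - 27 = (w + 3)*(w^3 + w^2 - 9*w - 9) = (w + 1)*(w + 3)*(w^2 - 9) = (w - 3)*(w + 1)*(w + 3)*(w + 3)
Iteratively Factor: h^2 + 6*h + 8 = (h + 2)*(h + 4)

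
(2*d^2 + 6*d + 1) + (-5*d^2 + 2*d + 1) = -3*d^2 + 8*d + 2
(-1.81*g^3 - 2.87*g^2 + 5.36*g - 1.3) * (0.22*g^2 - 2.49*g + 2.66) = -0.3982*g^5 + 3.8755*g^4 + 3.5109*g^3 - 21.2666*g^2 + 17.4946*g - 3.458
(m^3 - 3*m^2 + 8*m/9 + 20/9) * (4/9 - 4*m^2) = -4*m^5 + 12*m^4 - 28*m^3/9 - 92*m^2/9 + 32*m/81 + 80/81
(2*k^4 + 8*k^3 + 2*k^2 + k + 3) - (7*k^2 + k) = 2*k^4 + 8*k^3 - 5*k^2 + 3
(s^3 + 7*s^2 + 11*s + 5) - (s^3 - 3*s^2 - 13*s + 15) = 10*s^2 + 24*s - 10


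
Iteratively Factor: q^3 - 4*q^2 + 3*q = (q)*(q^2 - 4*q + 3) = q*(q - 1)*(q - 3)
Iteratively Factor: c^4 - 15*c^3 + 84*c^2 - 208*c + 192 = (c - 4)*(c^3 - 11*c^2 + 40*c - 48) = (c - 4)*(c - 3)*(c^2 - 8*c + 16) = (c - 4)^2*(c - 3)*(c - 4)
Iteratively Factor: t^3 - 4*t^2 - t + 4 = (t - 1)*(t^2 - 3*t - 4) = (t - 1)*(t + 1)*(t - 4)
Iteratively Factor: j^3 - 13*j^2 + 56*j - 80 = (j - 5)*(j^2 - 8*j + 16) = (j - 5)*(j - 4)*(j - 4)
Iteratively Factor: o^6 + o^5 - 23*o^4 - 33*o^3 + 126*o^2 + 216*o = (o)*(o^5 + o^4 - 23*o^3 - 33*o^2 + 126*o + 216) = o*(o - 4)*(o^4 + 5*o^3 - 3*o^2 - 45*o - 54) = o*(o - 4)*(o + 3)*(o^3 + 2*o^2 - 9*o - 18) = o*(o - 4)*(o + 3)^2*(o^2 - o - 6) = o*(o - 4)*(o - 3)*(o + 3)^2*(o + 2)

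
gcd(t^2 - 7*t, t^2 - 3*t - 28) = t - 7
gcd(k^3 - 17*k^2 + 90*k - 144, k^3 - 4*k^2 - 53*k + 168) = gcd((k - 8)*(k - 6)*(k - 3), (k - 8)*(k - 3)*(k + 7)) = k^2 - 11*k + 24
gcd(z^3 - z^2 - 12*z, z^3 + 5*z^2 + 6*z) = z^2 + 3*z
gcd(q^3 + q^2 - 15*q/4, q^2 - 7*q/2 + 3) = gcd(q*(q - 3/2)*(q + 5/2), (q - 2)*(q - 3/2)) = q - 3/2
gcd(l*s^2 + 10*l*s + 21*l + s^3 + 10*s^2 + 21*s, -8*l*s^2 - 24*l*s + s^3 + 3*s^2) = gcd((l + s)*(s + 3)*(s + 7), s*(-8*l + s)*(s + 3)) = s + 3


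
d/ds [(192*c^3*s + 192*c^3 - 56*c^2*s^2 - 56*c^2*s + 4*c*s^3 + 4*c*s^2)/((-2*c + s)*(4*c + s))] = 4*c*(-384*c^4 + 224*c^3*s + 16*c^3 - 100*c^2*s^2 - 112*c^2*s + 4*c*s^3 + 16*c*s^2 + s^4)/(64*c^4 - 32*c^3*s - 12*c^2*s^2 + 4*c*s^3 + s^4)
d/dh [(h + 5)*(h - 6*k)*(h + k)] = 3*h^2 - 10*h*k + 10*h - 6*k^2 - 25*k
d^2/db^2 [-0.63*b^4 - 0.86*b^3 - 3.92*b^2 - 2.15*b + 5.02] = -7.56*b^2 - 5.16*b - 7.84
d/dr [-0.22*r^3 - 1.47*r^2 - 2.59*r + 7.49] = -0.66*r^2 - 2.94*r - 2.59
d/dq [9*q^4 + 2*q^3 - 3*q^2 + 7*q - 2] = 36*q^3 + 6*q^2 - 6*q + 7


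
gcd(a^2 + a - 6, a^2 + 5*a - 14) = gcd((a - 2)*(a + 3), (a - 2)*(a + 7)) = a - 2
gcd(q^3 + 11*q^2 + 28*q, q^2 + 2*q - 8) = q + 4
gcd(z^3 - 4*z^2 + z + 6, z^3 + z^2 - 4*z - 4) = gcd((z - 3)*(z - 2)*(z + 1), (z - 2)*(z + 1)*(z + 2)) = z^2 - z - 2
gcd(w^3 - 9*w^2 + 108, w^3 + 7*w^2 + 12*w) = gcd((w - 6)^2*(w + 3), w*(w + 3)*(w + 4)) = w + 3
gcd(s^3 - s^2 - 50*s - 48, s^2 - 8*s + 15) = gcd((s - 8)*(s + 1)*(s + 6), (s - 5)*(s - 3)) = 1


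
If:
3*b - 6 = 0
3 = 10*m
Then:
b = 2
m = 3/10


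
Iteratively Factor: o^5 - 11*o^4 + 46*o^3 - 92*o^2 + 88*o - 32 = (o - 1)*(o^4 - 10*o^3 + 36*o^2 - 56*o + 32) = (o - 2)*(o - 1)*(o^3 - 8*o^2 + 20*o - 16) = (o - 2)^2*(o - 1)*(o^2 - 6*o + 8) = (o - 2)^3*(o - 1)*(o - 4)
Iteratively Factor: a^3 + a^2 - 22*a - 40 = (a - 5)*(a^2 + 6*a + 8) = (a - 5)*(a + 4)*(a + 2)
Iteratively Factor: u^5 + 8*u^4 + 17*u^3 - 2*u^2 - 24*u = (u + 4)*(u^4 + 4*u^3 + u^2 - 6*u) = (u + 3)*(u + 4)*(u^3 + u^2 - 2*u) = (u + 2)*(u + 3)*(u + 4)*(u^2 - u) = u*(u + 2)*(u + 3)*(u + 4)*(u - 1)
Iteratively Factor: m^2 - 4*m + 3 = (m - 1)*(m - 3)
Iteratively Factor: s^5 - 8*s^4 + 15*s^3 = (s)*(s^4 - 8*s^3 + 15*s^2) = s^2*(s^3 - 8*s^2 + 15*s) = s^3*(s^2 - 8*s + 15) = s^3*(s - 5)*(s - 3)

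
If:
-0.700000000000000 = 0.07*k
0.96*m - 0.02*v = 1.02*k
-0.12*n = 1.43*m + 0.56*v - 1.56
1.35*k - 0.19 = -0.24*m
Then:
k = -10.00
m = 57.04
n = -15824.08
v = 3248.00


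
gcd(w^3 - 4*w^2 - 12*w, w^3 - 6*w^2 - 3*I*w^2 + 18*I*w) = w^2 - 6*w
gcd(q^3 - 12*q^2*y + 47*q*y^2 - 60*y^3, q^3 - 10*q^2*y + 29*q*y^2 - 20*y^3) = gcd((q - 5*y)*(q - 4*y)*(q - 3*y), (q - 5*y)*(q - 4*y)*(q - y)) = q^2 - 9*q*y + 20*y^2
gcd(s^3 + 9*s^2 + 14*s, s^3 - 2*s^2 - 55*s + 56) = s + 7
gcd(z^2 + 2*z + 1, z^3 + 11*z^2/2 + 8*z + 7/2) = z^2 + 2*z + 1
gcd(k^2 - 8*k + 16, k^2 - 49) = 1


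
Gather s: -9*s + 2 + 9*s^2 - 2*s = 9*s^2 - 11*s + 2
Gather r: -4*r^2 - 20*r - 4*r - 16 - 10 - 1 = -4*r^2 - 24*r - 27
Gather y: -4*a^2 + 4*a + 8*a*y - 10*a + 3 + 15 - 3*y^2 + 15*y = -4*a^2 - 6*a - 3*y^2 + y*(8*a + 15) + 18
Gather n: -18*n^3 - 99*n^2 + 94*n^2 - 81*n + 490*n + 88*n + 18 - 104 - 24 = -18*n^3 - 5*n^2 + 497*n - 110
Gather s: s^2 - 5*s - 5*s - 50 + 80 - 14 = s^2 - 10*s + 16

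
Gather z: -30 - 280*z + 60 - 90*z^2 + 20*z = -90*z^2 - 260*z + 30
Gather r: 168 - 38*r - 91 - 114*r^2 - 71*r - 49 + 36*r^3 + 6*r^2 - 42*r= 36*r^3 - 108*r^2 - 151*r + 28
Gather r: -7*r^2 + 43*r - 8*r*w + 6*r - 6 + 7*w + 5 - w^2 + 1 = -7*r^2 + r*(49 - 8*w) - w^2 + 7*w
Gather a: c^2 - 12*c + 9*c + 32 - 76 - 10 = c^2 - 3*c - 54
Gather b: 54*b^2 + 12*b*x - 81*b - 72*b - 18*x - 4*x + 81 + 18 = 54*b^2 + b*(12*x - 153) - 22*x + 99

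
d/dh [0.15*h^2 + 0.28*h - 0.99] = 0.3*h + 0.28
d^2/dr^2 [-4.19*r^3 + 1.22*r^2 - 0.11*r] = 2.44 - 25.14*r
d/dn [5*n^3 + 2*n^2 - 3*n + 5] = 15*n^2 + 4*n - 3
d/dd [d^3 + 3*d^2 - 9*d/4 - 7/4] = 3*d^2 + 6*d - 9/4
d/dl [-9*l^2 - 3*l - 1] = -18*l - 3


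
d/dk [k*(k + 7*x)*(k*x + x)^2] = x^2*(k + 1)*(k*(k + 1) + 2*k*(k + 7*x) + (k + 1)*(k + 7*x))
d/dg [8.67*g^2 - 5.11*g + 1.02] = 17.34*g - 5.11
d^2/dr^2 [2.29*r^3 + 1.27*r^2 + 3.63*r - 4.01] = 13.74*r + 2.54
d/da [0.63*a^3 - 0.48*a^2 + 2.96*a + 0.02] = 1.89*a^2 - 0.96*a + 2.96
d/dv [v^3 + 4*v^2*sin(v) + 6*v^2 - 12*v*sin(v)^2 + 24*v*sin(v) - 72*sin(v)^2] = 4*v^2*cos(v) + 3*v^2 + 8*v*sin(v) - 12*v*sin(2*v) + 24*v*cos(v) + 12*v - 12*sin(v)^2 + 24*sin(v) - 72*sin(2*v)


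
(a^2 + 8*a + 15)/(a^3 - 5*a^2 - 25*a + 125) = (a + 3)/(a^2 - 10*a + 25)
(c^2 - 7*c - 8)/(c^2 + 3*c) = (c^2 - 7*c - 8)/(c*(c + 3))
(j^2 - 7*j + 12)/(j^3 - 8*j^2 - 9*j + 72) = (j - 4)/(j^2 - 5*j - 24)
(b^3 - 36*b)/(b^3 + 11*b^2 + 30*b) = (b - 6)/(b + 5)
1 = 1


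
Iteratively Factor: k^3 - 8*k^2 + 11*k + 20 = (k - 4)*(k^2 - 4*k - 5) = (k - 4)*(k + 1)*(k - 5)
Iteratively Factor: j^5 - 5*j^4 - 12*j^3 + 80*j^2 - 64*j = (j - 1)*(j^4 - 4*j^3 - 16*j^2 + 64*j) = (j - 1)*(j + 4)*(j^3 - 8*j^2 + 16*j) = j*(j - 1)*(j + 4)*(j^2 - 8*j + 16) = j*(j - 4)*(j - 1)*(j + 4)*(j - 4)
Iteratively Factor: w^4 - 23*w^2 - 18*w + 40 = (w + 4)*(w^3 - 4*w^2 - 7*w + 10) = (w + 2)*(w + 4)*(w^2 - 6*w + 5) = (w - 1)*(w + 2)*(w + 4)*(w - 5)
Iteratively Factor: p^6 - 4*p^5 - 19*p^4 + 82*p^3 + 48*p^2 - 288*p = (p)*(p^5 - 4*p^4 - 19*p^3 + 82*p^2 + 48*p - 288) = p*(p - 3)*(p^4 - p^3 - 22*p^2 + 16*p + 96) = p*(p - 3)*(p + 2)*(p^3 - 3*p^2 - 16*p + 48) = p*(p - 3)^2*(p + 2)*(p^2 - 16) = p*(p - 4)*(p - 3)^2*(p + 2)*(p + 4)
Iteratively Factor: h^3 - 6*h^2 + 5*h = (h - 1)*(h^2 - 5*h) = h*(h - 1)*(h - 5)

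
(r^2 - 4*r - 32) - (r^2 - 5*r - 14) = r - 18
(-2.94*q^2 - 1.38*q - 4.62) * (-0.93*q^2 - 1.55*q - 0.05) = 2.7342*q^4 + 5.8404*q^3 + 6.5826*q^2 + 7.23*q + 0.231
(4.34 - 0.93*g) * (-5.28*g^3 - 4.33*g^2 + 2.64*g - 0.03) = 4.9104*g^4 - 18.8883*g^3 - 21.2474*g^2 + 11.4855*g - 0.1302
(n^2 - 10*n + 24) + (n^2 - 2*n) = 2*n^2 - 12*n + 24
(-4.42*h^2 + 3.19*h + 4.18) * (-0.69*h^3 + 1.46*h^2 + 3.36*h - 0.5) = 3.0498*h^5 - 8.6543*h^4 - 13.078*h^3 + 19.0312*h^2 + 12.4498*h - 2.09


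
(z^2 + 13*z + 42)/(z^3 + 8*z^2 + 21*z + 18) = (z^2 + 13*z + 42)/(z^3 + 8*z^2 + 21*z + 18)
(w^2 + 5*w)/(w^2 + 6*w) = (w + 5)/(w + 6)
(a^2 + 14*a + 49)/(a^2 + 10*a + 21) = (a + 7)/(a + 3)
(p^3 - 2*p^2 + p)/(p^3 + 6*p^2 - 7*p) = (p - 1)/(p + 7)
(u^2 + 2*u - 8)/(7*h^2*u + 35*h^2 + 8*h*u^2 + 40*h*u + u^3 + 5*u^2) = (u^2 + 2*u - 8)/(7*h^2*u + 35*h^2 + 8*h*u^2 + 40*h*u + u^3 + 5*u^2)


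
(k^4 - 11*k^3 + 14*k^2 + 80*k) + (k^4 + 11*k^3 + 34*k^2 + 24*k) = 2*k^4 + 48*k^2 + 104*k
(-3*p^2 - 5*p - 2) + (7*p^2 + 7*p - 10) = 4*p^2 + 2*p - 12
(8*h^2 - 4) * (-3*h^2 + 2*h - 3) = -24*h^4 + 16*h^3 - 12*h^2 - 8*h + 12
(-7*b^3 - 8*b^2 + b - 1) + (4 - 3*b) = -7*b^3 - 8*b^2 - 2*b + 3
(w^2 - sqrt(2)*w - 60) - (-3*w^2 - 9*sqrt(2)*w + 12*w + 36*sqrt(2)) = 4*w^2 - 12*w + 8*sqrt(2)*w - 60 - 36*sqrt(2)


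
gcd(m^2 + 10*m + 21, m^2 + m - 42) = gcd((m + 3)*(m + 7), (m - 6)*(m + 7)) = m + 7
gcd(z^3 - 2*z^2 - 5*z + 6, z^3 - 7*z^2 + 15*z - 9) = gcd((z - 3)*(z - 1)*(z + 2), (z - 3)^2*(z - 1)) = z^2 - 4*z + 3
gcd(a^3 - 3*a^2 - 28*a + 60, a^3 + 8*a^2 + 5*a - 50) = a^2 + 3*a - 10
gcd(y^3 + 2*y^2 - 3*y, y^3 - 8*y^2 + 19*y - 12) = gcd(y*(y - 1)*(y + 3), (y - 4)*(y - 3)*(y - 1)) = y - 1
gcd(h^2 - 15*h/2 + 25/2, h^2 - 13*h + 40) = h - 5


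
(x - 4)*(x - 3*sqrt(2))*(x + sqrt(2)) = x^3 - 4*x^2 - 2*sqrt(2)*x^2 - 6*x + 8*sqrt(2)*x + 24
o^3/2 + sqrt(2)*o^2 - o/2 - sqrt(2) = (o/2 + sqrt(2))*(o - 1)*(o + 1)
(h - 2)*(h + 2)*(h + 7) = h^3 + 7*h^2 - 4*h - 28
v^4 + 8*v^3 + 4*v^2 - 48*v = v*(v - 2)*(v + 4)*(v + 6)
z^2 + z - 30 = (z - 5)*(z + 6)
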